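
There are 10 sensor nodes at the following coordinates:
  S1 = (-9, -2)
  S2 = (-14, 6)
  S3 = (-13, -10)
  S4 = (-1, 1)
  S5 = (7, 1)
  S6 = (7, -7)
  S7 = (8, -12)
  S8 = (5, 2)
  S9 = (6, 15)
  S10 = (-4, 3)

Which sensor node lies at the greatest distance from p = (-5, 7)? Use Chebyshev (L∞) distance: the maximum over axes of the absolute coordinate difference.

d(p,S1) = max(4, 9) = 9
d(p,S2) = max(9, 1) = 9
d(p,S3) = max(8, 17) = 17
d(p,S4) = max(4, 6) = 6
d(p,S5) = max(12, 6) = 12
d(p,S6) = max(12, 14) = 14
d(p,S7) = max(13, 19) = 19
d(p,S8) = max(10, 5) = 10
d(p,S9) = max(11, 8) = 11
d(p, S10) = max(1, 4) = 4
The largest is to S7.

S7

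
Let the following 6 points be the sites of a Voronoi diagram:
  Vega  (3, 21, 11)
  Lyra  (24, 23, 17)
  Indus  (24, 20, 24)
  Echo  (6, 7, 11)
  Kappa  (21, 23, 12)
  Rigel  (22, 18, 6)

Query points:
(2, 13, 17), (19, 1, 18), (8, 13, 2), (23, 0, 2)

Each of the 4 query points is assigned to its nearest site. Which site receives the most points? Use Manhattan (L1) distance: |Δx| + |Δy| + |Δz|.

Echo

(2, 13, 17) — d to each: Vega:15, Lyra:32, Indus:36, Echo:16, Kappa:34, Rigel:36 → nearest is Vega
(19, 1, 18) — d to each: Vega:43, Lyra:28, Indus:30, Echo:26, Kappa:30, Rigel:32 → nearest is Echo
(8, 13, 2) — d to each: Vega:22, Lyra:41, Indus:45, Echo:17, Kappa:33, Rigel:23 → nearest is Echo
(23, 0, 2) — d to each: Vega:50, Lyra:39, Indus:43, Echo:33, Kappa:35, Rigel:23 → nearest is Rigel
Tally — Vega:1, Echo:2, Rigel:1. Echo captures the most (2).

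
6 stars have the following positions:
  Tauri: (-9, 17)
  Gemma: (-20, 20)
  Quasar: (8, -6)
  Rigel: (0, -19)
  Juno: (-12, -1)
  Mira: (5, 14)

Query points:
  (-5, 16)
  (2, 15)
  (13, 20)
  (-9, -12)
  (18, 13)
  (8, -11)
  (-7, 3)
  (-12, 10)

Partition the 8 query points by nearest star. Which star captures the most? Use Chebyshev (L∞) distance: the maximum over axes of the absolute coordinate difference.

Mira

(-5, 16) — d to each: Tauri:4, Gemma:15, Quasar:22, Rigel:35, Juno:17, Mira:10 → nearest is Tauri
(2, 15) — d to each: Tauri:11, Gemma:22, Quasar:21, Rigel:34, Juno:16, Mira:3 → nearest is Mira
(13, 20) — d to each: Tauri:22, Gemma:33, Quasar:26, Rigel:39, Juno:25, Mira:8 → nearest is Mira
(-9, -12) — d to each: Tauri:29, Gemma:32, Quasar:17, Rigel:9, Juno:11, Mira:26 → nearest is Rigel
(18, 13) — d to each: Tauri:27, Gemma:38, Quasar:19, Rigel:32, Juno:30, Mira:13 → nearest is Mira
(8, -11) — d to each: Tauri:28, Gemma:31, Quasar:5, Rigel:8, Juno:20, Mira:25 → nearest is Quasar
(-7, 3) — d to each: Tauri:14, Gemma:17, Quasar:15, Rigel:22, Juno:5, Mira:12 → nearest is Juno
(-12, 10) — d to each: Tauri:7, Gemma:10, Quasar:20, Rigel:29, Juno:11, Mira:17 → nearest is Tauri
Tally — Tauri:2, Quasar:1, Rigel:1, Juno:1, Mira:3. Mira captures the most (3).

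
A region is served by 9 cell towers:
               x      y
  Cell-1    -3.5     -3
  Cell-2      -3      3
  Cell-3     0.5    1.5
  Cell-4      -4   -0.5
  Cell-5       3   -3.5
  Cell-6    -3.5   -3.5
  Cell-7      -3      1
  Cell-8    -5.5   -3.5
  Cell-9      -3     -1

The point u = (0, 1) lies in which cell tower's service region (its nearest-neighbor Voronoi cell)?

Cell-3

Squared Euclidean distances:
d²(u, Cell-1) = (0−(-3.5))² + (1−(-3))² = 12.25 + 16 = 28.25
d²(u, Cell-2) = (0−(-3))² + (1−3)² = 9 + 4 = 13
d²(u, Cell-3) = (0−0.5)² + (1−1.5)² = 0.25 + 0.25 = 0.5
d²(u, Cell-4) = (0−(-4))² + (1−(-0.5))² = 16 + 2.25 = 18.25
d²(u, Cell-5) = (0−3)² + (1−(-3.5))² = 9 + 20.25 = 29.25
d²(u, Cell-6) = (0−(-3.5))² + (1−(-3.5))² = 12.25 + 20.25 = 32.5
d²(u, Cell-7) = (0−(-3))² + (1−1)² = 9 + 0 = 9
d²(u, Cell-8) = (0−(-5.5))² + (1−(-3.5))² = 30.25 + 20.25 = 50.5
d²(u, Cell-9) = (0−(-3))² + (1−(-1))² = 9 + 4 = 13
Minimum is at Cell-3.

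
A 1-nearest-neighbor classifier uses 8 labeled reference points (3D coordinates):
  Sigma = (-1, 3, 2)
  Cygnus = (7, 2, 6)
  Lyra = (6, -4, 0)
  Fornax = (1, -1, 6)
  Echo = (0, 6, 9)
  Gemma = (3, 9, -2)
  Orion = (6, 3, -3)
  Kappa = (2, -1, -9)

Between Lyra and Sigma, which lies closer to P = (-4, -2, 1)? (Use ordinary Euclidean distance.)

Compare squared distances:
d²(P, Lyra) = (-4−6)² + (-2−(-4))² + (1−0)² = 100 + 4 + 1 = 105
d²(P, Sigma) = (-4−(-1))² + (-2−3)² + (1−2)² = 9 + 25 + 1 = 35
105 > 35, so Sigma is closer.

Sigma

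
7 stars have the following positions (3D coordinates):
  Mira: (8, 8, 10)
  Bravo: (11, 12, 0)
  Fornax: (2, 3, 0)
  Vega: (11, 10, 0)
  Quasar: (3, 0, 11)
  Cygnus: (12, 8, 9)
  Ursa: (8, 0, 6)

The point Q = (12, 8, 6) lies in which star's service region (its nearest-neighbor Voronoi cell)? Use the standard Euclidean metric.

Compare squared distances (the ordering matches that of the actual distances):
d²(Q, Mira) = 16 + 0 + 16 = 32
d²(Q, Bravo) = 1 + 16 + 36 = 53
d²(Q, Fornax) = 100 + 25 + 36 = 161
d²(Q, Vega) = 1 + 4 + 36 = 41
d²(Q, Quasar) = 81 + 64 + 25 = 170
d²(Q, Cygnus) = 0 + 0 + 9 = 9
d²(Q, Ursa) = 16 + 64 + 0 = 80
The smallest is to Cygnus, so Q lies in the Voronoi region of Cygnus.

Cygnus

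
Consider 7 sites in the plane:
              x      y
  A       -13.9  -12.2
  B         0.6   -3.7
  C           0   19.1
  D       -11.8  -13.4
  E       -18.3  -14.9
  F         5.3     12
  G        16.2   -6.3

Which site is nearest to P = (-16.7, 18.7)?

Since √ is increasing, it suffices to compare squared distances:
|PA|² = (-16.7−(-13.9))² + (18.7−(-12.2))² = 7.84 + 954.81 = 962.65
|PB|² = (-16.7−0.6)² + (18.7−(-3.7))² = 299.29 + 501.76 = 801.05
|PC|² = (-16.7−0)² + (18.7−19.1)² = 278.89 + 0.16 = 279.05
|PD|² = (-16.7−(-11.8))² + (18.7−(-13.4))² = 24.01 + 1030.41 = 1054.42
|PE|² = (-16.7−(-18.3))² + (18.7−(-14.9))² = 2.56 + 1128.96 = 1131.52
|PF|² = (-16.7−5.3)² + (18.7−12)² = 484 + 44.89 = 528.89
|PG|² = (-16.7−16.2)² + (18.7−(-6.3))² = 1082.41 + 625 = 1707.41
C is nearest.

C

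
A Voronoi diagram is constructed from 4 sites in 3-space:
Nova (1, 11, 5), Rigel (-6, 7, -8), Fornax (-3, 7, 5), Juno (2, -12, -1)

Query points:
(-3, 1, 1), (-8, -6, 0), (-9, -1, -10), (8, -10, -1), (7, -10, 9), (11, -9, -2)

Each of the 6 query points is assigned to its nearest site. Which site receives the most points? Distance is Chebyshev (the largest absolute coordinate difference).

(-3, 1, 1) — d to each: Nova:10, Rigel:9, Fornax:6, Juno:13 → nearest is Fornax
(-8, -6, 0) — d to each: Nova:17, Rigel:13, Fornax:13, Juno:10 → nearest is Juno
(-9, -1, -10) — d to each: Nova:15, Rigel:8, Fornax:15, Juno:11 → nearest is Rigel
(8, -10, -1) — d to each: Nova:21, Rigel:17, Fornax:17, Juno:6 → nearest is Juno
(7, -10, 9) — d to each: Nova:21, Rigel:17, Fornax:17, Juno:10 → nearest is Juno
(11, -9, -2) — d to each: Nova:20, Rigel:17, Fornax:16, Juno:9 → nearest is Juno
Tally — Rigel:1, Fornax:1, Juno:4. Juno captures the most (4).

Juno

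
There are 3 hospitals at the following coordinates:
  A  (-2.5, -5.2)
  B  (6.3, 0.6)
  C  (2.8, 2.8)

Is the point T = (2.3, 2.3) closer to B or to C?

Compare squared distances:
|TB|² = (2.3−6.3)² + (2.3−0.6)² = 16 + 2.89 = 18.89
|TC|² = (2.3−2.8)² + (2.3−2.8)² = 0.25 + 0.25 = 0.5
18.89 > 0.5, so C is closer.

C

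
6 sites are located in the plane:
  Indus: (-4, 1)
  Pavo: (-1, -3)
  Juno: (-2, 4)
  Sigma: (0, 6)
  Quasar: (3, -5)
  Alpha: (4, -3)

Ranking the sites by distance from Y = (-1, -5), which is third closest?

Squared Euclidean distances:
d²(Y, Indus) = (-1−(-4))² + (-5−1)² = 9 + 36 = 45
d²(Y, Pavo) = (-1−(-1))² + (-5−(-3))² = 0 + 4 = 4
d²(Y, Juno) = (-1−(-2))² + (-5−4)² = 1 + 81 = 82
d²(Y, Sigma) = (-1−0)² + (-5−6)² = 1 + 121 = 122
d²(Y, Quasar) = (-1−3)² + (-5−(-5))² = 16 + 0 = 16
d²(Y, Alpha) = (-1−4)² + (-5−(-3))² = 25 + 4 = 29
Sorted ascending: Pavo, Quasar, Alpha, Indus, … — the third-nearest is Alpha.

Alpha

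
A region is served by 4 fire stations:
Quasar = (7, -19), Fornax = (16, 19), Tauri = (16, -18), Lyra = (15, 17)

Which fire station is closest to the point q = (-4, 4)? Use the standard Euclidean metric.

Lyra

Compare squared distances (the ordering matches that of the actual distances):
d²(q, Quasar) = (-4−7)² + (4−(-19))² = 121 + 529 = 650
d²(q, Fornax) = (-4−16)² + (4−19)² = 400 + 225 = 625
d²(q, Tauri) = (-4−16)² + (4−(-18))² = 400 + 484 = 884
d²(q, Lyra) = (-4−15)² + (4−17)² = 361 + 169 = 530
Minimum is at Lyra.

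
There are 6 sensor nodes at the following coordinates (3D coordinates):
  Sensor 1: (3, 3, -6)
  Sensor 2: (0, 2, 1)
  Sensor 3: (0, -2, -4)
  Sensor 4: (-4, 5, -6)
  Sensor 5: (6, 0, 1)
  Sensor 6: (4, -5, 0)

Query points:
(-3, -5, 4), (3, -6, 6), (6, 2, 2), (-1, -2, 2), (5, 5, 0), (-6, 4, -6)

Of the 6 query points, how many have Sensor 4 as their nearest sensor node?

1

(-3, -5, 4) — d² to each: Sensor 1:200, Sensor 2:67, Sensor 3:82, Sensor 4:201, Sensor 5:115, Sensor 6:65 → nearest is Sensor 6
(3, -6, 6) — d² to each: Sensor 1:225, Sensor 2:98, Sensor 3:125, Sensor 4:314, Sensor 5:70, Sensor 6:38 → nearest is Sensor 6
(6, 2, 2) — d² to each: Sensor 1:74, Sensor 2:37, Sensor 3:88, Sensor 4:173, Sensor 5:5, Sensor 6:57 → nearest is Sensor 5
(-1, -2, 2) — d² to each: Sensor 1:105, Sensor 2:18, Sensor 3:37, Sensor 4:122, Sensor 5:54, Sensor 6:38 → nearest is Sensor 2
(5, 5, 0) — d² to each: Sensor 1:44, Sensor 2:35, Sensor 3:90, Sensor 4:117, Sensor 5:27, Sensor 6:101 → nearest is Sensor 5
(-6, 4, -6) — d² to each: Sensor 1:82, Sensor 2:89, Sensor 3:76, Sensor 4:5, Sensor 5:209, Sensor 6:217 → nearest is Sensor 4
1 of the 6 points has Sensor 4 as nearest.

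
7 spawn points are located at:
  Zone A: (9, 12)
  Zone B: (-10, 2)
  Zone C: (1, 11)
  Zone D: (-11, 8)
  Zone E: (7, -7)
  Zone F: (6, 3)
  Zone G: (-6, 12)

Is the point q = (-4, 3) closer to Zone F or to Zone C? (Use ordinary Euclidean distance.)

Compare squared distances:
d²(q, Zone F) = (-4−6)² + (3−3)² = 100 + 0 = 100
d²(q, Zone C) = (-4−1)² + (3−11)² = 25 + 64 = 89
100 > 89, so Zone C is closer.

Zone C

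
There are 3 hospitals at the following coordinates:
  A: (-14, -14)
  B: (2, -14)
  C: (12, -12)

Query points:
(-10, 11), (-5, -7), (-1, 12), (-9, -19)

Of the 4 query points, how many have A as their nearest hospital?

(-10, 11) — d² to each: A:641, B:769, C:1013 → nearest is A
(-5, -7) — d² to each: A:130, B:98, C:314 → nearest is B
(-1, 12) — d² to each: A:845, B:685, C:745 → nearest is B
(-9, -19) — d² to each: A:50, B:146, C:490 → nearest is A
2 of the 4 points have A as nearest.

2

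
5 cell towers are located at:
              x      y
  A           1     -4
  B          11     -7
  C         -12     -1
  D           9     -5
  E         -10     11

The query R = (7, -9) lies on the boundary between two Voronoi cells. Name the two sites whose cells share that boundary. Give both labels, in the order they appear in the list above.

Squared distances from R to each site:
|RA|² = (7−1)² + (-9−(-4))² = 36 + 25 = 61
|RB|² = (7−11)² + (-9−(-7))² = 16 + 4 = 20
|RC|² = (7−(-12))² + (-9−(-1))² = 361 + 64 = 425
|RD|² = (7−9)² + (-9−(-5))² = 4 + 16 = 20
|RE|² = (7−(-10))² + (-9−11)² = 289 + 400 = 689
R is equidistant from B and D (both at squared distance 20), and every other site is strictly farther — so R lies on the B–D Voronoi edge.

B and D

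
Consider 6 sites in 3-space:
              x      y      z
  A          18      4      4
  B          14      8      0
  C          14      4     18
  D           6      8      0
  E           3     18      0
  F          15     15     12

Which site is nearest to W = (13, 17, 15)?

F

Since √ is increasing, it suffices to compare squared distances:
|WA|² = 25 + 169 + 121 = 315
|WB|² = 1 + 81 + 225 = 307
|WC|² = 1 + 169 + 9 = 179
|WD|² = 49 + 81 + 225 = 355
|WE|² = 100 + 1 + 225 = 326
|WF|² = 4 + 4 + 9 = 17
F is nearest.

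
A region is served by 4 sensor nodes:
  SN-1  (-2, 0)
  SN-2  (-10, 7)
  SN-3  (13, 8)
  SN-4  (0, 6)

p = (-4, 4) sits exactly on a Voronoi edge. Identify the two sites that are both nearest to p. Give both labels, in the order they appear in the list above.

SN-1 and SN-4

Squared distances from p to each site:
d²(p, SN-1) = 4 + 16 = 20
d²(p, SN-2) = 36 + 9 = 45
d²(p, SN-3) = 289 + 16 = 305
d²(p, SN-4) = 16 + 4 = 20
p is equidistant from SN-1 and SN-4 (both at squared distance 20), and every other site is strictly farther — so p lies on the SN-1–SN-4 Voronoi edge.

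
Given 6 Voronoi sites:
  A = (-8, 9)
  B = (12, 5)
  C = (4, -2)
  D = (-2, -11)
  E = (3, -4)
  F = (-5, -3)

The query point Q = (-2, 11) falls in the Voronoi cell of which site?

A

Squared Euclidean distances:
|QA|² = (-2−(-8))² + (11−9)² = 36 + 4 = 40
|QB|² = (-2−12)² + (11−5)² = 196 + 36 = 232
|QC|² = (-2−4)² + (11−(-2))² = 36 + 169 = 205
|QD|² = (-2−(-2))² + (11−(-11))² = 0 + 484 = 484
|QE|² = (-2−3)² + (11−(-4))² = 25 + 225 = 250
|QF|² = (-2−(-5))² + (11−(-3))² = 9 + 196 = 205
The smallest is to A, so Q lies in the Voronoi region of A.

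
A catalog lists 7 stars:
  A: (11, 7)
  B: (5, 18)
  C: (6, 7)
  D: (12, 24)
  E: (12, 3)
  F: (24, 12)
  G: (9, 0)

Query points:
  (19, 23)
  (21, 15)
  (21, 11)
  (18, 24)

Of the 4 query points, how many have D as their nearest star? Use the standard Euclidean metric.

(19, 23) — d² to each: A:320, B:221, C:425, D:50, E:449, F:146, G:629 → nearest is D
(21, 15) — d² to each: A:164, B:265, C:289, D:162, E:225, F:18, G:369 → nearest is F
(21, 11) — d² to each: A:116, B:305, C:241, D:250, E:145, F:10, G:265 → nearest is F
(18, 24) — d² to each: A:338, B:205, C:433, D:36, E:477, F:180, G:657 → nearest is D
2 of the 4 points have D as nearest.

2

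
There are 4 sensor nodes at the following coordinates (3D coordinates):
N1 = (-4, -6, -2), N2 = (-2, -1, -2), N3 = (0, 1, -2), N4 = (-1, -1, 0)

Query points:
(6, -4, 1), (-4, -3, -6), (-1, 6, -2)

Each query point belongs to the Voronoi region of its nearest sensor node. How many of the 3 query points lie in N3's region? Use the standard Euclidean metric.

1

(6, -4, 1) — d² to each: N1:113, N2:82, N3:70, N4:59 → nearest is N4
(-4, -3, -6) — d² to each: N1:25, N2:24, N3:48, N4:49 → nearest is N2
(-1, 6, -2) — d² to each: N1:153, N2:50, N3:26, N4:53 → nearest is N3
1 of the 3 points has N3 as nearest.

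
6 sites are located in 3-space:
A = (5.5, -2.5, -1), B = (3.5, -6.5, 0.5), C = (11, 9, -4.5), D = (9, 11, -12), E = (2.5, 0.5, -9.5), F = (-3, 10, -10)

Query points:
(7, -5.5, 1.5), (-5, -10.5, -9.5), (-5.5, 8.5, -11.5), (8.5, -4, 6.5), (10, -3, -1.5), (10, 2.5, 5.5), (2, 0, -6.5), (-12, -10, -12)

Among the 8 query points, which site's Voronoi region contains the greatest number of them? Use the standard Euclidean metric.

E

(7, -5.5, 1.5) — d² to each: A:17.5, B:14.25, C:262.25, D:458.5, E:177.25, F:472.5 → nearest is B
(-5, -10.5, -9.5) — d² to each: A:246.5, B:188.25, C:661.25, D:664.5, E:177.25, F:424.5 → nearest is E
(-5.5, 8.5, -11.5) — d² to each: A:352.25, B:450, C:321.5, D:216.75, E:132, F:10.75 → nearest is F
(8.5, -4, 6.5) — d² to each: A:67.5, B:67.25, C:296.25, D:567.5, E:312.25, F:600.5 → nearest is B
(10, -3, -1.5) — d² to each: A:20.75, B:58.5, C:154, D:307.25, E:132.5, F:410.25 → nearest is A
(10, 2.5, 5.5) — d² to each: A:87.5, B:148.25, C:143.25, D:379.5, E:285.25, F:465.5 → nearest is A
(2, 0, -6.5) — d² to each: A:48.75, B:93.5, C:166, D:200.25, E:9.5, F:137.25 → nearest is E
(-12, -10, -12) — d² to each: A:483.5, B:408.75, C:946.25, D:882, E:326.75, F:485 → nearest is E
Tally — A:2, B:2, E:3, F:1. E captures the most (3).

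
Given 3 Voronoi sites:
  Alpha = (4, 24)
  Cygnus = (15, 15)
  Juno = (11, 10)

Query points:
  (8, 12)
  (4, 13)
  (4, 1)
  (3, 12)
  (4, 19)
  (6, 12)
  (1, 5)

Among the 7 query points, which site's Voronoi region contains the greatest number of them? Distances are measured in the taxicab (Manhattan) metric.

Juno

(8, 12) — d to each: Alpha:16, Cygnus:10, Juno:5 → nearest is Juno
(4, 13) — d to each: Alpha:11, Cygnus:13, Juno:10 → nearest is Juno
(4, 1) — d to each: Alpha:23, Cygnus:25, Juno:16 → nearest is Juno
(3, 12) — d to each: Alpha:13, Cygnus:15, Juno:10 → nearest is Juno
(4, 19) — d to each: Alpha:5, Cygnus:15, Juno:16 → nearest is Alpha
(6, 12) — d to each: Alpha:14, Cygnus:12, Juno:7 → nearest is Juno
(1, 5) — d to each: Alpha:22, Cygnus:24, Juno:15 → nearest is Juno
Tally — Alpha:1, Juno:6. Juno captures the most (6).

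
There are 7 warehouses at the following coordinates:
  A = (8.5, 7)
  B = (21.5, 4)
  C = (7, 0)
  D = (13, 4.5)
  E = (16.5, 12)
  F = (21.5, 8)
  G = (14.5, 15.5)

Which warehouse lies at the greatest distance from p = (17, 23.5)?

Compare squared distances (the ordering matches that of the actual distances):
|pA|² = (17−8.5)² + (23.5−7)² = 72.25 + 272.25 = 344.5
|pB|² = (17−21.5)² + (23.5−4)² = 20.25 + 380.25 = 400.5
|pC|² = (17−7)² + (23.5−0)² = 100 + 552.25 = 652.25
|pD|² = (17−13)² + (23.5−4.5)² = 16 + 361 = 377
|pE|² = (17−16.5)² + (23.5−12)² = 0.25 + 132.25 = 132.5
|pF|² = (17−21.5)² + (23.5−8)² = 20.25 + 240.25 = 260.5
|pG|² = (17−14.5)² + (23.5−15.5)² = 6.25 + 64 = 70.25
The largest is to C.

C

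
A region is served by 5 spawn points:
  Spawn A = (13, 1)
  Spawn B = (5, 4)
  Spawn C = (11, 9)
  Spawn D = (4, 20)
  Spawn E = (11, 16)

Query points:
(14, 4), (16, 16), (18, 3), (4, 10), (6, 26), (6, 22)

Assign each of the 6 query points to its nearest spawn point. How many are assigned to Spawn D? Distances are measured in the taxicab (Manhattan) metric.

(14, 4) — d to each: Spawn A:4, Spawn B:9, Spawn C:8, Spawn D:26, Spawn E:15 → nearest is Spawn A
(16, 16) — d to each: Spawn A:18, Spawn B:23, Spawn C:12, Spawn D:16, Spawn E:5 → nearest is Spawn E
(18, 3) — d to each: Spawn A:7, Spawn B:14, Spawn C:13, Spawn D:31, Spawn E:20 → nearest is Spawn A
(4, 10) — d to each: Spawn A:18, Spawn B:7, Spawn C:8, Spawn D:10, Spawn E:13 → nearest is Spawn B
(6, 26) — d to each: Spawn A:32, Spawn B:23, Spawn C:22, Spawn D:8, Spawn E:15 → nearest is Spawn D
(6, 22) — d to each: Spawn A:28, Spawn B:19, Spawn C:18, Spawn D:4, Spawn E:11 → nearest is Spawn D
2 of the 6 points have Spawn D as nearest.

2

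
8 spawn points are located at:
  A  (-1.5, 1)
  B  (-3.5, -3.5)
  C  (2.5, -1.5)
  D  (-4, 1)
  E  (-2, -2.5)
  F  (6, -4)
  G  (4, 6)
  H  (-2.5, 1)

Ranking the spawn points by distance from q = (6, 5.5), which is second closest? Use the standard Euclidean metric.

C

Compare squared distances (the ordering matches that of the actual distances):
|qA|² = (6−(-1.5))² + (5.5−1)² = 56.25 + 20.25 = 76.5
|qB|² = (6−(-3.5))² + (5.5−(-3.5))² = 90.25 + 81 = 171.25
|qC|² = (6−2.5)² + (5.5−(-1.5))² = 12.25 + 49 = 61.25
|qD|² = (6−(-4))² + (5.5−1)² = 100 + 20.25 = 120.25
|qE|² = (6−(-2))² + (5.5−(-2.5))² = 64 + 64 = 128
|qF|² = (6−6)² + (5.5−(-4))² = 0 + 90.25 = 90.25
|qG|² = (6−4)² + (5.5−6)² = 4 + 0.25 = 4.25
|qH|² = (6−(-2.5))² + (5.5−1)² = 72.25 + 20.25 = 92.5
Sorted ascending: G, C, A, … — the second-nearest is C.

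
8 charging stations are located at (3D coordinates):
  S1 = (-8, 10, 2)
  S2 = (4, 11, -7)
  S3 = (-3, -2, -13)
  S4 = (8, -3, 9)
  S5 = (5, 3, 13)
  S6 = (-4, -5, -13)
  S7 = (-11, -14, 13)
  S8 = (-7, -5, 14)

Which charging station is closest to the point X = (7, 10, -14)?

Squared Euclidean distances:
|XS1|² = (7−(-8))² + (10−10)² + (-14−2)² = 225 + 0 + 256 = 481
|XS2|² = (7−4)² + (10−11)² + (-14−(-7))² = 9 + 1 + 49 = 59
|XS3|² = (7−(-3))² + (10−(-2))² + (-14−(-13))² = 100 + 144 + 1 = 245
|XS4|² = (7−8)² + (10−(-3))² + (-14−9)² = 1 + 169 + 529 = 699
|XS5|² = (7−5)² + (10−3)² + (-14−13)² = 4 + 49 + 729 = 782
|XS6|² = (7−(-4))² + (10−(-5))² + (-14−(-13))² = 121 + 225 + 1 = 347
|XS7|² = (7−(-11))² + (10−(-14))² + (-14−13)² = 324 + 576 + 729 = 1629
|XS8|² = (7−(-7))² + (10−(-5))² + (-14−14)² = 196 + 225 + 784 = 1205
S2 is nearest.

S2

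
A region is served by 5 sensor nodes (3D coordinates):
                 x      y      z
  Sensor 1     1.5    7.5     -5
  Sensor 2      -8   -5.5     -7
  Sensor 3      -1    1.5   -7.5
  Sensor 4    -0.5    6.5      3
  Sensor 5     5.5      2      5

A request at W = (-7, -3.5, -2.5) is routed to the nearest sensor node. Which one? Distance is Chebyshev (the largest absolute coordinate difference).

d(W, Sensor 1) = max(8.5, 11, 2.5) = 11
d(W, Sensor 2) = max(1, 2, 4.5) = 4.5
d(W, Sensor 3) = max(6, 5, 5) = 6
d(W, Sensor 4) = max(6.5, 10, 5.5) = 10
d(W, Sensor 5) = max(12.5, 5.5, 7.5) = 12.5
Sensor 2 is nearest.

Sensor 2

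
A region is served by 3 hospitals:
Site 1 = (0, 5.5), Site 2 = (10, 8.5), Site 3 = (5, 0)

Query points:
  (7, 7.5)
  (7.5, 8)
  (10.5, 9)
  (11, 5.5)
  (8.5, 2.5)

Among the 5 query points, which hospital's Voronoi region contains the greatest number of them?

Site 2

(7, 7.5) — d² to each: Site 1:53, Site 2:10, Site 3:60.25 → nearest is Site 2
(7.5, 8) — d² to each: Site 1:62.5, Site 2:6.5, Site 3:70.25 → nearest is Site 2
(10.5, 9) — d² to each: Site 1:122.5, Site 2:0.5, Site 3:111.25 → nearest is Site 2
(11, 5.5) — d² to each: Site 1:121, Site 2:10, Site 3:66.25 → nearest is Site 2
(8.5, 2.5) — d² to each: Site 1:81.25, Site 2:38.25, Site 3:18.5 → nearest is Site 3
Tally — Site 2:4, Site 3:1. Site 2 captures the most (4).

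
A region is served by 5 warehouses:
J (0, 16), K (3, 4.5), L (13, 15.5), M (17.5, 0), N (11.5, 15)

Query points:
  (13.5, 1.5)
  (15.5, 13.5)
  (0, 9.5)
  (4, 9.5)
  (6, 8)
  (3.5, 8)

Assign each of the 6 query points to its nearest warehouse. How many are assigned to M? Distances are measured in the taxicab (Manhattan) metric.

(13.5, 1.5) — d to each: J:28, K:13.5, L:14.5, M:5.5, N:15.5 → nearest is M
(15.5, 13.5) — d to each: J:18, K:21.5, L:4.5, M:15.5, N:5.5 → nearest is L
(0, 9.5) — d to each: J:6.5, K:8, L:19, M:27, N:17 → nearest is J
(4, 9.5) — d to each: J:10.5, K:6, L:15, M:23, N:13 → nearest is K
(6, 8) — d to each: J:14, K:6.5, L:14.5, M:19.5, N:12.5 → nearest is K
(3.5, 8) — d to each: J:11.5, K:4, L:17, M:22, N:15 → nearest is K
1 of the 6 points has M as nearest.

1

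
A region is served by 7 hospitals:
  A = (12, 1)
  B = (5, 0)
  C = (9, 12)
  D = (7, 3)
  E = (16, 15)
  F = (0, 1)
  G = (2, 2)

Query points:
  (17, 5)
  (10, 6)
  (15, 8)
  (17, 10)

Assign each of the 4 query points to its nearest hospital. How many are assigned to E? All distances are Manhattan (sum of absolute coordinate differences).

(17, 5) — d to each: A:9, B:17, C:15, D:12, E:11, F:21, G:18 → nearest is A
(10, 6) — d to each: A:7, B:11, C:7, D:6, E:15, F:15, G:12 → nearest is D
(15, 8) — d to each: A:10, B:18, C:10, D:13, E:8, F:22, G:19 → nearest is E
(17, 10) — d to each: A:14, B:22, C:10, D:17, E:6, F:26, G:23 → nearest is E
2 of the 4 points have E as nearest.

2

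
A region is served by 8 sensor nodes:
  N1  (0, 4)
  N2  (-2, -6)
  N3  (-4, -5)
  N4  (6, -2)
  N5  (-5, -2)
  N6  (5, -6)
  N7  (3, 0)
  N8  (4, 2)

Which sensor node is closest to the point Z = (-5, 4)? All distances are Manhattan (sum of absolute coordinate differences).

N1

d(Z,N1) = 5 + 0 = 5
d(Z,N2) = 3 + 10 = 13
d(Z,N3) = 1 + 9 = 10
d(Z,N4) = 11 + 6 = 17
d(Z,N5) = 0 + 6 = 6
d(Z,N6) = 10 + 10 = 20
d(Z,N7) = 8 + 4 = 12
d(Z,N8) = 9 + 2 = 11
N1 is nearest.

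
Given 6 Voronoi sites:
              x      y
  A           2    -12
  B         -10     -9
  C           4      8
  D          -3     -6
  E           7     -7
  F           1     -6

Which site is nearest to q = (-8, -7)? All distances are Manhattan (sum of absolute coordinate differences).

d(q,A) = |-8−2| + |-7−(-12)| = 10 + 5 = 15
d(q,B) = |-8−(-10)| + |-7−(-9)| = 2 + 2 = 4
d(q,C) = |-8−4| + |-7−8| = 12 + 15 = 27
d(q,D) = |-8−(-3)| + |-7−(-6)| = 5 + 1 = 6
d(q,E) = |-8−7| + |-7−(-7)| = 15 + 0 = 15
d(q,F) = |-8−1| + |-7−(-6)| = 9 + 1 = 10
The smallest is to B, so q lies in the Voronoi region of B.

B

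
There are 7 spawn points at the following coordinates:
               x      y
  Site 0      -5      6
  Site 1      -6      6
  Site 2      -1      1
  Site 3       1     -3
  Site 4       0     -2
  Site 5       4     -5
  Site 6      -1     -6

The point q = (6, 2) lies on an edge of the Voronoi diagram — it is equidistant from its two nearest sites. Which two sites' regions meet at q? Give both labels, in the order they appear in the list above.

Squared distances from q to each site:
d²(q, Site 0) = (6−(-5))² + (2−6)² = 121 + 16 = 137
d²(q, Site 1) = (6−(-6))² + (2−6)² = 144 + 16 = 160
d²(q, Site 2) = (6−(-1))² + (2−1)² = 49 + 1 = 50
d²(q, Site 3) = (6−1)² + (2−(-3))² = 25 + 25 = 50
d²(q, Site 4) = (6−0)² + (2−(-2))² = 36 + 16 = 52
d²(q, Site 5) = (6−4)² + (2−(-5))² = 4 + 49 = 53
d²(q, Site 6) = (6−(-1))² + (2−(-6))² = 49 + 64 = 113
q is equidistant from Site 2 and Site 3 (both at squared distance 50), and every other site is strictly farther — so q lies on the Site 2–Site 3 Voronoi edge.

Site 2 and Site 3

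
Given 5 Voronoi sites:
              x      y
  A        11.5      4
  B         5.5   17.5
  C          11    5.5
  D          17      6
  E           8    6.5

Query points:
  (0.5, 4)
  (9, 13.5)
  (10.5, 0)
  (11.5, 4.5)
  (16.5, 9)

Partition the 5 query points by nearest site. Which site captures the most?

(0.5, 4) — d² to each: A:121, B:207.25, C:112.5, D:276.25, E:62.5 → nearest is E
(9, 13.5) — d² to each: A:96.5, B:28.25, C:68, D:120.25, E:50 → nearest is B
(10.5, 0) — d² to each: A:17, B:331.25, C:30.5, D:78.25, E:48.5 → nearest is A
(11.5, 4.5) — d² to each: A:0.25, B:205, C:1.25, D:32.5, E:16.25 → nearest is A
(16.5, 9) — d² to each: A:50, B:193.25, C:42.5, D:9.25, E:78.5 → nearest is D
Tally — A:2, B:1, D:1, E:1. A captures the most (2).

A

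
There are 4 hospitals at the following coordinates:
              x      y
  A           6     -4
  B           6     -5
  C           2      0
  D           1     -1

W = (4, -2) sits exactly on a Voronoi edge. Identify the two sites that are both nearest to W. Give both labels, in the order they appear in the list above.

A and C

Squared distances from W to each site:
|WA|² = (4−6)² + (-2−(-4))² = 4 + 4 = 8
|WB|² = (4−6)² + (-2−(-5))² = 4 + 9 = 13
|WC|² = (4−2)² + (-2−0)² = 4 + 4 = 8
|WD|² = (4−1)² + (-2−(-1))² = 9 + 1 = 10
W is equidistant from A and C (both at squared distance 8), and every other site is strictly farther — so W lies on the A–C Voronoi edge.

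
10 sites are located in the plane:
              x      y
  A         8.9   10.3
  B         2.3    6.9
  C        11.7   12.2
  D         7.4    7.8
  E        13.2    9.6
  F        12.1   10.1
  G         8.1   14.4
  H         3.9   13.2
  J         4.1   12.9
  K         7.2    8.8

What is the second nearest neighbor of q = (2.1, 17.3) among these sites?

Squared Euclidean distances:
|qA|² = (2.1−8.9)² + (17.3−10.3)² = 46.24 + 49 = 95.24
|qB|² = (2.1−2.3)² + (17.3−6.9)² = 0.04 + 108.16 = 108.2
|qC|² = (2.1−11.7)² + (17.3−12.2)² = 92.16 + 26.01 = 118.17
|qD|² = (2.1−7.4)² + (17.3−7.8)² = 28.09 + 90.25 = 118.34
|qE|² = (2.1−13.2)² + (17.3−9.6)² = 123.21 + 59.29 = 182.5
|qF|² = (2.1−12.1)² + (17.3−10.1)² = 100 + 51.84 = 151.84
|qG|² = (2.1−8.1)² + (17.3−14.4)² = 36 + 8.41 = 44.41
|qH|² = (2.1−3.9)² + (17.3−13.2)² = 3.24 + 16.81 = 20.05
|qJ|² = (2.1−4.1)² + (17.3−12.9)² = 4 + 19.36 = 23.36
|qK|² = (2.1−7.2)² + (17.3−8.8)² = 26.01 + 72.25 = 98.26
Sorted ascending: H, J, G, … — the second-nearest is J.

J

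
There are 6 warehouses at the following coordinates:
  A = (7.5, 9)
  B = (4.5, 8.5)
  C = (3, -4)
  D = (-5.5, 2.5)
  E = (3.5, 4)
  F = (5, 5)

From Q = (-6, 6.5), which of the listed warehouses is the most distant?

C

Compare squared distances (the ordering matches that of the actual distances):
|QA|² = 182.25 + 6.25 = 188.5
|QB|² = 110.25 + 4 = 114.25
|QC|² = 81 + 110.25 = 191.25
|QD|² = 0.25 + 16 = 16.25
|QE|² = 90.25 + 6.25 = 96.5
|QF|² = 121 + 2.25 = 123.25
The largest is to C.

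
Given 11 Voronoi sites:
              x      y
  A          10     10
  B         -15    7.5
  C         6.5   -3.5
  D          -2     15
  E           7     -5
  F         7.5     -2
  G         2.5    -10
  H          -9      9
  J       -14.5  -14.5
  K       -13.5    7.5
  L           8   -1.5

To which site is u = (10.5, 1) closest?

L

Compare squared distances (the ordering matches that of the actual distances):
|uA|² = 0.25 + 81 = 81.25
|uB|² = 650.25 + 42.25 = 692.5
|uC|² = 16 + 20.25 = 36.25
|uD|² = 156.25 + 196 = 352.25
|uE|² = 12.25 + 36 = 48.25
|uF|² = 9 + 9 = 18
|uG|² = 64 + 121 = 185
|uH|² = 380.25 + 64 = 444.25
|uJ|² = 625 + 240.25 = 865.25
|uK|² = 576 + 42.25 = 618.25
|uL|² = 6.25 + 6.25 = 12.5
Minimum is at L.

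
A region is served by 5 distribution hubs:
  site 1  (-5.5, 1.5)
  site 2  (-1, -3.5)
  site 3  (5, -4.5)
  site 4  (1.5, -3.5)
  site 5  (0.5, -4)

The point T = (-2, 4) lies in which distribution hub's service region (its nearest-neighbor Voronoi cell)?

site 1

Compare squared distances (the ordering matches that of the actual distances):
d²(T, site 1) = (-2−(-5.5))² + (4−1.5)² = 12.25 + 6.25 = 18.5
d²(T, site 2) = (-2−(-1))² + (4−(-3.5))² = 1 + 56.25 = 57.25
d²(T, site 3) = (-2−5)² + (4−(-4.5))² = 49 + 72.25 = 121.25
d²(T, site 4) = (-2−1.5)² + (4−(-3.5))² = 12.25 + 56.25 = 68.5
d²(T, site 5) = (-2−0.5)² + (4−(-4))² = 6.25 + 64 = 70.25
The smallest is to site 1, so T lies in the Voronoi region of site 1.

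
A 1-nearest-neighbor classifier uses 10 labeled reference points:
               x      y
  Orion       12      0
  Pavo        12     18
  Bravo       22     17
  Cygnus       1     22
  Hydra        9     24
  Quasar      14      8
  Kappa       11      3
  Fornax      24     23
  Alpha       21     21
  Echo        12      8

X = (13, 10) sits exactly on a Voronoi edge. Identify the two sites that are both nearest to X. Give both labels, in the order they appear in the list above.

Quasar and Echo

Squared distances from X to each site:
d²(X, Orion) = 1 + 100 = 101
d²(X, Pavo) = 1 + 64 = 65
d²(X, Bravo) = 81 + 49 = 130
d²(X, Cygnus) = 144 + 144 = 288
d²(X, Hydra) = 16 + 196 = 212
d²(X, Quasar) = 1 + 4 = 5
d²(X, Kappa) = 4 + 49 = 53
d²(X, Fornax) = 121 + 169 = 290
d²(X, Alpha) = 64 + 121 = 185
d²(X, Echo) = 1 + 4 = 5
X is equidistant from Quasar and Echo (both at squared distance 5), and every other site is strictly farther — so X lies on the Quasar–Echo Voronoi edge.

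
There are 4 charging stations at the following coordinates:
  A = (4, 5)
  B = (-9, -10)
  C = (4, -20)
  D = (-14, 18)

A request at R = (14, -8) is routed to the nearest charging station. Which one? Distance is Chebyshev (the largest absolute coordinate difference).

d(R,A) = max(10, 13) = 13
d(R,B) = max(23, 2) = 23
d(R,C) = max(10, 12) = 12
d(R,D) = max(28, 26) = 28
C is nearest.

C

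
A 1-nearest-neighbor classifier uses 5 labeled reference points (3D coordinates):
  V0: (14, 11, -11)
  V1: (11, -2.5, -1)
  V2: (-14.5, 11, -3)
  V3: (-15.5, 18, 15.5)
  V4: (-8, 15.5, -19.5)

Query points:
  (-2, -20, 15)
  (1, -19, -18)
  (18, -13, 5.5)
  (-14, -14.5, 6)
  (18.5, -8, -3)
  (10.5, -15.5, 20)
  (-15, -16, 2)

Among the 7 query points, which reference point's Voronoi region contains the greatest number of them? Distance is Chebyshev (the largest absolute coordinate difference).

(-2, -20, 15) — d to each: V0:31, V1:17.5, V2:31, V3:38, V4:35.5 → nearest is V1
(1, -19, -18) — d to each: V0:30, V1:17, V2:30, V3:37, V4:34.5 → nearest is V1
(18, -13, 5.5) — d to each: V0:24, V1:10.5, V2:32.5, V3:33.5, V4:28.5 → nearest is V1
(-14, -14.5, 6) — d to each: V0:28, V1:25, V2:25.5, V3:32.5, V4:30 → nearest is V1
(18.5, -8, -3) — d to each: V0:19, V1:7.5, V2:33, V3:34, V4:26.5 → nearest is V1
(10.5, -15.5, 20) — d to each: V0:31, V1:21, V2:26.5, V3:33.5, V4:39.5 → nearest is V1
(-15, -16, 2) — d to each: V0:29, V1:26, V2:27, V3:34, V4:31.5 → nearest is V1
Tally — V1:7. V1 captures the most (7).

V1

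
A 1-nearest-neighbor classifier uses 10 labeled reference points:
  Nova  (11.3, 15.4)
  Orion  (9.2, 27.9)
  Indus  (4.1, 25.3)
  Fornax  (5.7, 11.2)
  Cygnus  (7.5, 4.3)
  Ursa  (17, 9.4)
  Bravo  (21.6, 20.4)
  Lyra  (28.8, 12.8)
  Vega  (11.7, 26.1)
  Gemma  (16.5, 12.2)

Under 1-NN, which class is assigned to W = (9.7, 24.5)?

Squared Euclidean distances:
d²(W, Nova) = (9.7−11.3)² + (24.5−15.4)² = 2.56 + 82.81 = 85.37
d²(W, Orion) = (9.7−9.2)² + (24.5−27.9)² = 0.25 + 11.56 = 11.81
d²(W, Indus) = (9.7−4.1)² + (24.5−25.3)² = 31.36 + 0.64 = 32
d²(W, Fornax) = (9.7−5.7)² + (24.5−11.2)² = 16 + 176.89 = 192.89
d²(W, Cygnus) = (9.7−7.5)² + (24.5−4.3)² = 4.84 + 408.04 = 412.88
d²(W, Ursa) = (9.7−17)² + (24.5−9.4)² = 53.29 + 228.01 = 281.3
d²(W, Bravo) = (9.7−21.6)² + (24.5−20.4)² = 141.61 + 16.81 = 158.42
d²(W, Lyra) = (9.7−28.8)² + (24.5−12.8)² = 364.81 + 136.89 = 501.7
d²(W, Vega) = (9.7−11.7)² + (24.5−26.1)² = 4 + 2.56 = 6.56
d²(W, Gemma) = (9.7−16.5)² + (24.5−12.2)² = 46.24 + 151.29 = 197.53
Minimum is at Vega.

Vega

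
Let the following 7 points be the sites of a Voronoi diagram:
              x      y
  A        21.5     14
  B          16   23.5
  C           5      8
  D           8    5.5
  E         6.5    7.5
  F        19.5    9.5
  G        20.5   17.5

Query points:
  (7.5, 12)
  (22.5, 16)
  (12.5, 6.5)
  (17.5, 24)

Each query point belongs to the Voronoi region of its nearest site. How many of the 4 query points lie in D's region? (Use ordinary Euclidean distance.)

(7.5, 12) — d² to each: A:200, B:204.5, C:22.25, D:42.5, E:21.25, F:150.25, G:199.25 → nearest is E
(22.5, 16) — d² to each: A:5, B:98.5, C:370.25, D:320.5, E:328.25, F:51.25, G:6.25 → nearest is A
(12.5, 6.5) — d² to each: A:137.25, B:301.25, C:58.5, D:21.25, E:37, F:58, G:185 → nearest is D
(17.5, 24) — d² to each: A:116, B:2.5, C:412.25, D:432.5, E:393.25, F:214.25, G:51.25 → nearest is B
1 of the 4 points has D as nearest.

1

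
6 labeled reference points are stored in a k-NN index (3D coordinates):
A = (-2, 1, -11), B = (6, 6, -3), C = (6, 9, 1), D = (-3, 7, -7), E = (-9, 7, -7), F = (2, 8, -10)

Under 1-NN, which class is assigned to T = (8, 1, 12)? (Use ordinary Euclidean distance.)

Since √ is increasing, it suffices to compare squared distances:
|TA|² = (8−(-2))² + (1−1)² + (12−(-11))² = 100 + 0 + 529 = 629
|TB|² = (8−6)² + (1−6)² + (12−(-3))² = 4 + 25 + 225 = 254
|TC|² = (8−6)² + (1−9)² + (12−1)² = 4 + 64 + 121 = 189
|TD|² = (8−(-3))² + (1−7)² + (12−(-7))² = 121 + 36 + 361 = 518
|TE|² = (8−(-9))² + (1−7)² + (12−(-7))² = 289 + 36 + 361 = 686
|TF|² = (8−2)² + (1−8)² + (12−(-10))² = 36 + 49 + 484 = 569
C is nearest.

C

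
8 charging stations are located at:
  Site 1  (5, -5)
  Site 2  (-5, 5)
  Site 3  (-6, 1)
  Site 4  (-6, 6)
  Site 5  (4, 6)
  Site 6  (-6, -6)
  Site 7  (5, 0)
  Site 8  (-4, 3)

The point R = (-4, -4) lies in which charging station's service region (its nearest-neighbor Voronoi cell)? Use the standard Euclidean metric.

Site 6

Since √ is increasing, it suffices to compare squared distances:
d²(R, Site 1) = 81 + 1 = 82
d²(R, Site 2) = 1 + 81 = 82
d²(R, Site 3) = 4 + 25 = 29
d²(R, Site 4) = 4 + 100 = 104
d²(R, Site 5) = 64 + 100 = 164
d²(R, Site 6) = 4 + 4 = 8
d²(R, Site 7) = 81 + 16 = 97
d²(R, Site 8) = 0 + 49 = 49
Minimum is at Site 6.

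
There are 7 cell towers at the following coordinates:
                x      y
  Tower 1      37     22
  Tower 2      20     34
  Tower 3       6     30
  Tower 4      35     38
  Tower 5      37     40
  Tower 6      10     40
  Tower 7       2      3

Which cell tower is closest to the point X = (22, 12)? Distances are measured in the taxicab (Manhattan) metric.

Tower 2

d(X, Tower 1) = |22−37| + |12−22| = 15 + 10 = 25
d(X, Tower 2) = |22−20| + |12−34| = 2 + 22 = 24
d(X, Tower 3) = |22−6| + |12−30| = 16 + 18 = 34
d(X, Tower 4) = |22−35| + |12−38| = 13 + 26 = 39
d(X, Tower 5) = |22−37| + |12−40| = 15 + 28 = 43
d(X, Tower 6) = |22−10| + |12−40| = 12 + 28 = 40
d(X, Tower 7) = |22−2| + |12−3| = 20 + 9 = 29
Minimum is at Tower 2.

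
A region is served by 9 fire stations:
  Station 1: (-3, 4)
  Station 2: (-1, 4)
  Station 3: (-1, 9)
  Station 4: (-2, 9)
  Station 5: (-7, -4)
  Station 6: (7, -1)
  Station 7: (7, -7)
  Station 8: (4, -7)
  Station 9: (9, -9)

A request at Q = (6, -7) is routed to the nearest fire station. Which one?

Station 7

Compare squared distances (the ordering matches that of the actual distances):
d²(Q, Station 1) = 81 + 121 = 202
d²(Q, Station 2) = 49 + 121 = 170
d²(Q, Station 3) = 49 + 256 = 305
d²(Q, Station 4) = 64 + 256 = 320
d²(Q, Station 5) = 169 + 9 = 178
d²(Q, Station 6) = 1 + 36 = 37
d²(Q, Station 7) = 1 + 0 = 1
d²(Q, Station 8) = 4 + 0 = 4
d²(Q, Station 9) = 9 + 4 = 13
Minimum is at Station 7.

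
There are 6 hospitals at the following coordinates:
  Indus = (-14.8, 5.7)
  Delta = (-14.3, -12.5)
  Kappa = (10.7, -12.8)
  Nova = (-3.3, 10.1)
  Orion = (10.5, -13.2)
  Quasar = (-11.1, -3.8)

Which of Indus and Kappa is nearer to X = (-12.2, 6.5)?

Compare squared distances:
d²(X, Indus) = (-12.2−(-14.8))² + (6.5−5.7)² = 6.76 + 0.64 = 7.4
d²(X, Kappa) = (-12.2−10.7)² + (6.5−(-12.8))² = 524.41 + 372.49 = 896.9
7.4 < 896.9, so Indus is closer.

Indus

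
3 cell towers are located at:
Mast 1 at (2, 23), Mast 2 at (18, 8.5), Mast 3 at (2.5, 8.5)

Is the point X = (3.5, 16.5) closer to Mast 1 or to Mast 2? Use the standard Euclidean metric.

Mast 1

Compare squared distances:
d²(X, Mast 1) = (3.5−2)² + (16.5−23)² = 2.25 + 42.25 = 44.5
d²(X, Mast 2) = (3.5−18)² + (16.5−8.5)² = 210.25 + 64 = 274.25
44.5 < 274.25, so Mast 1 is closer.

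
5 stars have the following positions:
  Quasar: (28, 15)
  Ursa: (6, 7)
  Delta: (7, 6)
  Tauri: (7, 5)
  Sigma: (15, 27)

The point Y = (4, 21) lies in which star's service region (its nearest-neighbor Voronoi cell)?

Sigma

Compare squared distances (the ordering matches that of the actual distances):
d²(Y, Quasar) = (4−28)² + (21−15)² = 576 + 36 = 612
d²(Y, Ursa) = (4−6)² + (21−7)² = 4 + 196 = 200
d²(Y, Delta) = (4−7)² + (21−6)² = 9 + 225 = 234
d²(Y, Tauri) = (4−7)² + (21−5)² = 9 + 256 = 265
d²(Y, Sigma) = (4−15)² + (21−27)² = 121 + 36 = 157
The smallest is to Sigma, so Y lies in the Voronoi region of Sigma.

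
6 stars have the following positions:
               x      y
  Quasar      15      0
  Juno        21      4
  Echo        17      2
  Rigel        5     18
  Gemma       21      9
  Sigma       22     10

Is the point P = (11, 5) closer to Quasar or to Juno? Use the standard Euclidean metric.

Quasar

Compare squared distances:
d²(P, Quasar) = (11−15)² + (5−0)² = 16 + 25 = 41
d²(P, Juno) = (11−21)² + (5−4)² = 100 + 1 = 101
41 < 101, so Quasar is closer.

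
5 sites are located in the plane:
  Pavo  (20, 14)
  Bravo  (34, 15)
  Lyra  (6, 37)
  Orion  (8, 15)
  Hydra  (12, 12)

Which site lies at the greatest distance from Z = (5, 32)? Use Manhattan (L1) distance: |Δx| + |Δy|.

d(Z, Pavo) = |5−20| + |32−14| = 15 + 18 = 33
d(Z, Bravo) = |5−34| + |32−15| = 29 + 17 = 46
d(Z, Lyra) = |5−6| + |32−37| = 1 + 5 = 6
d(Z, Orion) = |5−8| + |32−15| = 3 + 17 = 20
d(Z, Hydra) = |5−12| + |32−12| = 7 + 20 = 27
The largest is to Bravo.

Bravo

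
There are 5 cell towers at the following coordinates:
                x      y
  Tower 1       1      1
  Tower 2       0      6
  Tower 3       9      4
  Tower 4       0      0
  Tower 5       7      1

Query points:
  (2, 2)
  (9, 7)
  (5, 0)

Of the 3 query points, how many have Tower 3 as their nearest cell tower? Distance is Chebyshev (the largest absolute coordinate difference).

(2, 2) — d to each: Tower 1:1, Tower 2:4, Tower 3:7, Tower 4:2, Tower 5:5 → nearest is Tower 1
(9, 7) — d to each: Tower 1:8, Tower 2:9, Tower 3:3, Tower 4:9, Tower 5:6 → nearest is Tower 3
(5, 0) — d to each: Tower 1:4, Tower 2:6, Tower 3:4, Tower 4:5, Tower 5:2 → nearest is Tower 5
1 of the 3 points has Tower 3 as nearest.

1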